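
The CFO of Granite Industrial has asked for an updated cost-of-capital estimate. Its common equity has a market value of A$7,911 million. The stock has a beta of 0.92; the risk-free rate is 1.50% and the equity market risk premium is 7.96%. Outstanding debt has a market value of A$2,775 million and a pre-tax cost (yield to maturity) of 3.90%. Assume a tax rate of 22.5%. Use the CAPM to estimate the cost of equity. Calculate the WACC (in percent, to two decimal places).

7.32%

Cost of equity via CAPM: Re = 1.5% + 0.92 × 7.96% = 8.8232%.
Total capital V = 7911 + 2775 = 10686.
Equity: weight = 7911/10686 = 0.7403; cost = 8.8232%.
Debt: weight = 2775/10686 = 0.2597; after-tax cost = 3.9% × (1 − 22.5%) = 3.0225%.
WACC = 0.7403 × 8.8232% + 0.2597 × 3.0225% = 7.3168%.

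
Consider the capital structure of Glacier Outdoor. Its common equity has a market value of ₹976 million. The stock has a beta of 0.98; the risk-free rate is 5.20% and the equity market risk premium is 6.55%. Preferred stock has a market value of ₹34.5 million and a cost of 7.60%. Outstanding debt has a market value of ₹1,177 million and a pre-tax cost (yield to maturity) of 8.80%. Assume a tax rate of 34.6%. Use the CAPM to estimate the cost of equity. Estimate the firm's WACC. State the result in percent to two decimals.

Cost of equity via CAPM: Re = 5.2% + 0.98 × 6.55% = 11.6190%.
Total capital V = 976 + 34.5 + 1177 = 2187.5.
Equity: weight = 976/2187.5 = 0.4462; cost = 11.619%.
Preferred: weight = 34.5/2187.5 = 0.0158; cost = 7.6%.
Debt: weight = 1177/2187.5 = 0.5381; after-tax cost = 8.8% × (1 − 34.6%) = 5.7552%.
WACC = 0.4462 × 11.6190% + 0.0158 × 7.6000% + 0.5381 × 5.7552% = 8.4006%.

8.40%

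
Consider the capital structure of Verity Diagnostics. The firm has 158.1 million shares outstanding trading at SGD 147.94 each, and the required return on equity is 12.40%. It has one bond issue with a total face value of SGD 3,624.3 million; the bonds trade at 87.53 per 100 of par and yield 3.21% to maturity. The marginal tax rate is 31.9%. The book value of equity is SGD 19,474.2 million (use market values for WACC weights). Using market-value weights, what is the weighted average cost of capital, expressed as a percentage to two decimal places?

Market value of equity E = 147.94 × 158.1m = 23389.314m. Market value of debt D = 3624.3m × 87.53/100 = 3172.34979m.
Total capital V = 23389.314 + 3172.34979 = 26561.66379.
Equity: weight = 23389.314/26561.66379 = 0.8806; cost = 12.4%.
Bonds outstanding: weight = 3172.34979/26561.66379 = 0.1194; after-tax cost = 3.21% × (1 − 31.9%) = 2.1860%.
WACC = 0.8806 × 12.4000% + 0.1194 × 2.1860% = 11.1801%.

11.18%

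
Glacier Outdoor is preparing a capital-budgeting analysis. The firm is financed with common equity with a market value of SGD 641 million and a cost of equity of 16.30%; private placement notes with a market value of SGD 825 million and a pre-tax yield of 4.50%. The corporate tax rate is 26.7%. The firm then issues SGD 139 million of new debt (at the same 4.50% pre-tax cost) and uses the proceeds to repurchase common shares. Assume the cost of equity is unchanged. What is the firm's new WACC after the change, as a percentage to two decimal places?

7.75%

After the change:
Total capital V = 502 + 964 = 1466.
Equity: weight = 502/1466 = 0.3424; cost = 16.3%.
Private placement notes: weight = 964/1466 = 0.6576; after-tax cost = 4.5% × (1 − 26.7%) = 3.2985%.
WACC = 0.3424 × 16.3000% + 0.6576 × 3.2985% = 7.7506%.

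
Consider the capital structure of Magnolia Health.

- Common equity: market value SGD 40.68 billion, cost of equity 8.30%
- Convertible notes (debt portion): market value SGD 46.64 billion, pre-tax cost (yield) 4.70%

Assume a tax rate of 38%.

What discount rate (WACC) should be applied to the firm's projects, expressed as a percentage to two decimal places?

Total capital V = 40.68 + 46.64 = 87.32.
Equity: weight = 40.68/87.32 = 0.4659; cost = 8.3%.
Convertible notes (debt portion): weight = 46.64/87.32 = 0.5341; after-tax cost = 4.7% × (1 − 38%) = 2.9140%.
WACC = 0.4659 × 8.3000% + 0.5341 × 2.9140% = 5.4232%.

5.42%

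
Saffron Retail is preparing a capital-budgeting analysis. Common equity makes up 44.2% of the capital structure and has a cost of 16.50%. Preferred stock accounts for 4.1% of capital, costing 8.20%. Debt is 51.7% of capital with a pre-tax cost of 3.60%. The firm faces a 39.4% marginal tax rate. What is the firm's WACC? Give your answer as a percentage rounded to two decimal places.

8.76%

After-tax cost of debt = 3.6% × (1 − 39.4%) = 2.1816%.
WACC = 0.442 × 16.5000% + 0.041 × 8.2000% + 0.517 × 2.1816% = 8.7571%.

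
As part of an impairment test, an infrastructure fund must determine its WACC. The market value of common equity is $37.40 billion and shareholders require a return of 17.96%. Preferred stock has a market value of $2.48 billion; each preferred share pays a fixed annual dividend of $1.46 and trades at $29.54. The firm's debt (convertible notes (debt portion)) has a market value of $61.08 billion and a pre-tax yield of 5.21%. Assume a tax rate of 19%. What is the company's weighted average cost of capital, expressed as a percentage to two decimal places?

Cost of preferred: Rp = 1.46 / 29.54 = 4.9425%.
Total capital V = 37.4 + 2.48 + 61.08 = 100.96.
Equity: weight = 37.4/100.96 = 0.3704; cost = 17.96%.
Preferred: weight = 2.48/100.96 = 0.0246; cost = 4.9425%.
Convertible notes (debt portion): weight = 61.08/100.96 = 0.6050; after-tax cost = 5.21% × (1 − 19%) = 4.2201%.
WACC = 0.3704 × 17.9600% + 0.0246 × 4.9425% + 0.6050 × 4.2201% = 9.3277%.

9.33%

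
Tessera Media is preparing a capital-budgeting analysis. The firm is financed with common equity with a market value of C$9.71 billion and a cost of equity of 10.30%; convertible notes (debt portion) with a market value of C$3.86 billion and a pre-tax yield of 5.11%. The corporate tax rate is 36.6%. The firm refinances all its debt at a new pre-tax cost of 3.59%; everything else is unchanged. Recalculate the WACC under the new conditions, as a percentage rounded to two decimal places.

8.02%

After the change:
Total capital V = 9.71 + 3.86 = 13.57.
Equity: weight = 9.71/13.57 = 0.7155; cost = 10.3%.
Convertible notes (debt portion): weight = 3.86/13.57 = 0.2845; after-tax cost = 3.59% × (1 − 36.6%) = 2.2761%.
WACC = 0.7155 × 10.3000% + 0.2845 × 2.2761% = 8.0176%.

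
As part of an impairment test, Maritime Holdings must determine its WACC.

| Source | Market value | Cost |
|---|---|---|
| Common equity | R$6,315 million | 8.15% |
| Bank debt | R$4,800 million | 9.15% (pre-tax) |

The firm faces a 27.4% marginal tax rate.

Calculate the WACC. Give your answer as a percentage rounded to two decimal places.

7.50%

Total capital V = 6315 + 4800 = 11115.
Equity: weight = 6315/11115 = 0.5682; cost = 8.15%.
Bank debt: weight = 4800/11115 = 0.4318; after-tax cost = 9.15% × (1 − 27.4%) = 6.6429%.
WACC = 0.5682 × 8.1500% + 0.4318 × 6.6429% = 7.4992%.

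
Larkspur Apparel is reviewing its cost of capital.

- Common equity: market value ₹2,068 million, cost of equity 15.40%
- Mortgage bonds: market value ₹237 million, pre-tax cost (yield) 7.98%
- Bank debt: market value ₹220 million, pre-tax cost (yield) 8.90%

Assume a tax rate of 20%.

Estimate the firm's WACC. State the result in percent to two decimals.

13.83%

Total capital V = 2068 + 237 + 220 = 2525.
Equity: weight = 2068/2525 = 0.8190; cost = 15.4%.
Mortgage bonds: weight = 237/2525 = 0.0939; after-tax cost = 7.98% × (1 − 20%) = 6.3840%.
Bank debt: weight = 220/2525 = 0.0871; after-tax cost = 8.9% × (1 − 20%) = 7.1200%.
WACC = 0.8190 × 15.4000% + 0.0939 × 6.3840% + 0.0871 × 7.1200% = 13.8323%.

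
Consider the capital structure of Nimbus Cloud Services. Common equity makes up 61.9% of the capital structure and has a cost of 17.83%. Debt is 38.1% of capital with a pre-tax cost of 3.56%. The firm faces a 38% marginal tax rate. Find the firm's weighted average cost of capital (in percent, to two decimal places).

After-tax cost of debt = 3.56% × (1 − 38%) = 2.2072%.
WACC = 0.619 × 17.8300% + 0.381 × 2.2072% = 11.8777%.

11.88%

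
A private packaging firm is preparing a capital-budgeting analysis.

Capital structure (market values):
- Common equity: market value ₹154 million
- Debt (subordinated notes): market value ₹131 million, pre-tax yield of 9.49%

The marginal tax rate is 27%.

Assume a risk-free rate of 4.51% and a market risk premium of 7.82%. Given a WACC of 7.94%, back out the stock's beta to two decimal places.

Total capital V = 154 + 131 = 285.
Equity weight = 154/285 = 0.5404.
Subordinated notes weight = 131/285 = 0.4596.
Debt contribution = 0.4596 × 9.49% × (1 − 27%) = 3.1843%.
Required equity contribution = 7.94% − 3.1843% = 4.7557%  ⇒  Re = 8.8011%.
CAPM: 8.8011% = 4.51% + β × 7.82%  ⇒  β = 0.5487.

0.55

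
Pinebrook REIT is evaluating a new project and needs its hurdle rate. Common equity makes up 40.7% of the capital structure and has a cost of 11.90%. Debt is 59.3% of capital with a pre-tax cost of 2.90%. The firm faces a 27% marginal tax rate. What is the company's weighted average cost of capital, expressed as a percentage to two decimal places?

After-tax cost of debt = 2.9% × (1 − 27%) = 2.1170%.
WACC = 0.407 × 11.9000% + 0.593 × 2.1170% = 6.0987%.

6.10%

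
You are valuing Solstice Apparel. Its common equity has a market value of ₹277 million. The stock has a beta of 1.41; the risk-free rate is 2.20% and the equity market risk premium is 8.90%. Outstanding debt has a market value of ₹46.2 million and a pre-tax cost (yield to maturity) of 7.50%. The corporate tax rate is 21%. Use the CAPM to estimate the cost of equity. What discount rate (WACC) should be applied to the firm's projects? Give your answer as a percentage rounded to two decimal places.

Cost of equity via CAPM: Re = 2.2% + 1.41 × 8.9% = 14.7490%.
Total capital V = 277 + 46.2 = 323.2.
Equity: weight = 277/323.2 = 0.8571; cost = 14.749%.
Debt: weight = 46.2/323.2 = 0.1429; after-tax cost = 7.5% × (1 − 21%) = 5.9250%.
WACC = 0.8571 × 14.7490% + 0.1429 × 5.9250% = 13.4876%.

13.49%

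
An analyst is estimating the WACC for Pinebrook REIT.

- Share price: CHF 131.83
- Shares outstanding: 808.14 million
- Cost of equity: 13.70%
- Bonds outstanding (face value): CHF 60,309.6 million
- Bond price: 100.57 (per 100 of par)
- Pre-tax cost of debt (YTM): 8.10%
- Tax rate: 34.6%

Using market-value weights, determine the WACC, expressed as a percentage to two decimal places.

Market value of equity E = 131.83 × 808.14m = 106537.0962m. Market value of debt D = 60309.6m × 100.57/100 = 60653.36472m.
Total capital V = 106537.0962 + 60653.36472 = 167190.46092.
Equity: weight = 106537.0962/167190.46092 = 0.6372; cost = 13.7%.
Bonds outstanding: weight = 60653.36472/167190.46092 = 0.3628; after-tax cost = 8.1% × (1 − 34.6%) = 5.2974%.
WACC = 0.6372 × 13.7000% + 0.3628 × 5.2974% = 10.6517%.

10.65%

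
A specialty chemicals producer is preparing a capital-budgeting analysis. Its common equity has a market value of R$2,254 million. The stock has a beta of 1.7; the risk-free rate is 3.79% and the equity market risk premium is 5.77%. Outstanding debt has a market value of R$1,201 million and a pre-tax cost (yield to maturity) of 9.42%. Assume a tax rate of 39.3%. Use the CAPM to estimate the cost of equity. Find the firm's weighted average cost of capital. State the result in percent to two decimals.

10.86%

Cost of equity via CAPM: Re = 3.79% + 1.7 × 5.77% = 13.5990%.
Total capital V = 2254 + 1201 = 3455.
Equity: weight = 2254/3455 = 0.6524; cost = 13.599%.
Debt: weight = 1201/3455 = 0.3476; after-tax cost = 9.42% × (1 − 39.3%) = 5.7179%.
WACC = 0.6524 × 13.5990% + 0.3476 × 5.7179% = 10.8594%.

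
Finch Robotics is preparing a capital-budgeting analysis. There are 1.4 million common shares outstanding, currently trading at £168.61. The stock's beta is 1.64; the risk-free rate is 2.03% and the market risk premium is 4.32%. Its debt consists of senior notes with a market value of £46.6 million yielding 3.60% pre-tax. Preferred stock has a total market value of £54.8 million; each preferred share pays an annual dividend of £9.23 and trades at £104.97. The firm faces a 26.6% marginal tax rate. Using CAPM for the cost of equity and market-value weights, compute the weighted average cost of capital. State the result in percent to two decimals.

8.17%

Cost of equity via CAPM: Re = 2.03% + 1.64 × 4.32% = 9.1148%.
Cost of preferred: Rp = 9.23 / 104.97 = 8.7930%.
Market value of equity E = 168.61 × 1.4m = 236.054m.
Total capital V = 236.054 + 54.8 + 46.6 = 337.454.
Equity: weight = 236.054/337.454 = 0.6995; cost = 9.1148%.
Preferred: weight = 54.8/337.454 = 0.1624; cost = 8.793%.
Senior notes: weight = 46.6/337.454 = 0.1381; after-tax cost = 3.6% × (1 − 26.6%) = 2.6424%.
WACC = 0.6995 × 9.1148% + 0.1624 × 8.7930% + 0.1381 × 2.6424% = 8.1687%.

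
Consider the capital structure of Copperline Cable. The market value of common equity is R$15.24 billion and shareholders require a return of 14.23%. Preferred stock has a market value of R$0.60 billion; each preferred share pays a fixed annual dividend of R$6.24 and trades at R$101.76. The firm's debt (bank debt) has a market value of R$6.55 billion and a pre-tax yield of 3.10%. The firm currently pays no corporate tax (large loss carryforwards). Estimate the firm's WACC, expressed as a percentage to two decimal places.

10.76%

Cost of preferred: Rp = 6.24 / 101.76 = 6.1321%.
Total capital V = 15.24 + 0.6 + 6.55 = 22.39.
Equity: weight = 15.24/22.39 = 0.6807; cost = 14.23%.
Preferred: weight = 0.6/22.39 = 0.0268; cost = 6.1321%.
Bank debt: weight = 6.55/22.39 = 0.2925; after-tax cost = 3.1% × (1 − 0%) = 3.1000%.
WACC = 0.6807 × 14.2300% + 0.0268 × 6.1321% + 0.2925 × 3.1000% = 10.7570%.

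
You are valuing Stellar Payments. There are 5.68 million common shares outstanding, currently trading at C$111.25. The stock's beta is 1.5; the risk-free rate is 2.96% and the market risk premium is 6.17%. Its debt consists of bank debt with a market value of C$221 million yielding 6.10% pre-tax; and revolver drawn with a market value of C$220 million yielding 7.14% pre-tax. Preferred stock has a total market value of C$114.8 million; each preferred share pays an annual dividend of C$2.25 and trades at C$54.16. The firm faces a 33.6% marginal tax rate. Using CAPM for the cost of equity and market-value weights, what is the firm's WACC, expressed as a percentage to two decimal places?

Cost of equity via CAPM: Re = 2.96% + 1.5 × 6.17% = 12.2150%.
Cost of preferred: Rp = 2.25 / 54.16 = 4.1544%.
Market value of equity E = 111.25 × 5.68m = 631.9m.
Total capital V = 631.9 + 114.8 + 221 + 220 = 1187.7.
Equity: weight = 631.9/1187.7 = 0.5320; cost = 12.215%.
Preferred: weight = 114.8/1187.7 = 0.0967; cost = 4.1544%.
Bank debt: weight = 221/1187.7 = 0.1861; after-tax cost = 6.1% × (1 − 33.6%) = 4.0504%.
Revolver drawn: weight = 220/1187.7 = 0.1852; after-tax cost = 7.14% × (1 − 33.6%) = 4.7410%.
WACC = 0.5320 × 12.2150% + 0.0967 × 4.1544% + 0.1861 × 4.0504% + 0.1852 × 4.7410% = 8.5322%.

8.53%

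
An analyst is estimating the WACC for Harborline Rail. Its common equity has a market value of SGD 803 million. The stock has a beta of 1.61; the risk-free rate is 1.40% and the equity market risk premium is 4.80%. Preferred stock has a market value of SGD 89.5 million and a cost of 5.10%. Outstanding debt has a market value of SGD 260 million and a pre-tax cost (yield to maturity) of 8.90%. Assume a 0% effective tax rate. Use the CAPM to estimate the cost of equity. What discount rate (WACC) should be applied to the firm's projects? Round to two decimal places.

8.76%

Cost of equity via CAPM: Re = 1.4% + 1.61 × 4.8% = 9.1280%.
Total capital V = 803 + 89.5 + 260 = 1152.5.
Equity: weight = 803/1152.5 = 0.6967; cost = 9.128%.
Preferred: weight = 89.5/1152.5 = 0.0777; cost = 5.1%.
Debt: weight = 260/1152.5 = 0.2256; after-tax cost = 8.9% × (1 − 0%) = 8.9000%.
WACC = 0.6967 × 9.1280% + 0.0777 × 5.1000% + 0.2256 × 8.9000% = 8.7638%.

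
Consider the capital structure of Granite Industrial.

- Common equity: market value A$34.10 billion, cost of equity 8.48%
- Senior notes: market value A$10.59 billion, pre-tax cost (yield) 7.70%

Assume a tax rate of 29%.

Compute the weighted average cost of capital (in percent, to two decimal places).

7.77%

Total capital V = 34.1 + 10.59 = 44.69.
Equity: weight = 34.1/44.69 = 0.7630; cost = 8.48%.
Senior notes: weight = 10.59/44.69 = 0.2370; after-tax cost = 7.7% × (1 − 29%) = 5.4670%.
WACC = 0.7630 × 8.4800% + 0.2370 × 5.4670% = 7.7660%.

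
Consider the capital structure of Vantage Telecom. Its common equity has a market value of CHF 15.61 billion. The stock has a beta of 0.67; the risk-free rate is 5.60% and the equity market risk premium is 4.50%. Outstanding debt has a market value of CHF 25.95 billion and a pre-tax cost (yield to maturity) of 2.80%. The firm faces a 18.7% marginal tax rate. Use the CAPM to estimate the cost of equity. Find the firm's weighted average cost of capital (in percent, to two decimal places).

Cost of equity via CAPM: Re = 5.6% + 0.67 × 4.5% = 8.6150%.
Total capital V = 15.61 + 25.95 = 41.56.
Equity: weight = 15.61/41.56 = 0.3756; cost = 8.615%.
Debt: weight = 25.95/41.56 = 0.6244; after-tax cost = 2.8% × (1 − 18.7%) = 2.2764%.
WACC = 0.3756 × 8.6150% + 0.6244 × 2.2764% = 4.6572%.

4.66%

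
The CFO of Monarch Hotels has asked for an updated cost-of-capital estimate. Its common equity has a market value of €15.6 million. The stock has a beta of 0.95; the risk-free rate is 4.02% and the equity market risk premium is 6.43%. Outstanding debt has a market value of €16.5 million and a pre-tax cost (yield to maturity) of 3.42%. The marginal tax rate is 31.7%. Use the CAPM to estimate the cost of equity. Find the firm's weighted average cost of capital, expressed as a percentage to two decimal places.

6.12%

Cost of equity via CAPM: Re = 4.02% + 0.95 × 6.43% = 10.1285%.
Total capital V = 15.6 + 16.5 = 32.1.
Equity: weight = 15.6/32.1 = 0.4860; cost = 10.1285%.
Debt: weight = 16.5/32.1 = 0.5140; after-tax cost = 3.42% × (1 − 31.7%) = 2.3359%.
WACC = 0.4860 × 10.1285% + 0.5140 × 2.3359% = 6.1229%.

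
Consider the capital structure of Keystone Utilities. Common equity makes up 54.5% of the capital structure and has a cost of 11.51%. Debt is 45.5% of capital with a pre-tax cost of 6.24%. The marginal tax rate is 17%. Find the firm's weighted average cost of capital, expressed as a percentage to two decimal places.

After-tax cost of debt = 6.24% × (1 − 17%) = 5.1792%.
WACC = 0.545 × 11.5100% + 0.455 × 5.1792% = 8.6295%.

8.63%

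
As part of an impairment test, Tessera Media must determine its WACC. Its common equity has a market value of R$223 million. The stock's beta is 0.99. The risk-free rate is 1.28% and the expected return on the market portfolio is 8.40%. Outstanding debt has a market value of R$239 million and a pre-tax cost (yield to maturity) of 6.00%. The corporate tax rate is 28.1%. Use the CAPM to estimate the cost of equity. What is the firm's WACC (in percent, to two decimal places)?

6.25%

Market risk premium = 8.4% − 1.28% = 7.12%.
Cost of equity via CAPM: Re = 1.28% + 0.99 × 7.12% = 8.3288%.
Total capital V = 223 + 239 = 462.
Equity: weight = 223/462 = 0.4827; cost = 8.3288%.
Debt: weight = 239/462 = 0.5173; after-tax cost = 6% × (1 − 28.1%) = 4.3140%.
WACC = 0.4827 × 8.3288% + 0.5173 × 4.3140% = 6.2519%.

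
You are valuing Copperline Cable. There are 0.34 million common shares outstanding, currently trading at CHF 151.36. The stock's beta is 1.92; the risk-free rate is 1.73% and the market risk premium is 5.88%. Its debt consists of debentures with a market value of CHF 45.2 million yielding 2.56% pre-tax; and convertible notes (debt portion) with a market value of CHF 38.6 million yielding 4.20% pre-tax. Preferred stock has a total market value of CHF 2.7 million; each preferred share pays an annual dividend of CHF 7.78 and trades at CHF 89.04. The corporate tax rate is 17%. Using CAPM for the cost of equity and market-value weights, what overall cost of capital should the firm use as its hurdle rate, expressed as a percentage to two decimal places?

6.70%

Cost of equity via CAPM: Re = 1.73% + 1.92 × 5.88% = 13.0196%.
Cost of preferred: Rp = 7.78 / 89.04 = 8.7376%.
Market value of equity E = 151.36 × 0.34m = 51.4624m.
Total capital V = 51.4624 + 2.7 + 45.2 + 38.6 = 137.9624.
Equity: weight = 51.4624/137.9624 = 0.3730; cost = 13.0196%.
Preferred: weight = 2.7/137.9624 = 0.0196; cost = 8.7376%.
Debentures: weight = 45.2/137.9624 = 0.3276; after-tax cost = 2.56% × (1 − 17%) = 2.1248%.
Convertible notes (debt portion): weight = 38.6/137.9624 = 0.2798; after-tax cost = 4.2% × (1 − 17%) = 3.4860%.
WACC = 0.3730 × 13.0196% + 0.0196 × 8.7376% + 0.3276 × 2.1248% + 0.2798 × 3.4860% = 6.6990%.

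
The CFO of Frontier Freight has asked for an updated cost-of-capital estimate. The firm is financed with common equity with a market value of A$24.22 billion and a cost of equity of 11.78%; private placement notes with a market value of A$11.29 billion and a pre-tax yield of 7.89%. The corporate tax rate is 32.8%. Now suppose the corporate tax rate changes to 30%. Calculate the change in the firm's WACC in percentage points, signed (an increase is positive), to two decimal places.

Current WACC:
Total capital V = 24.22 + 11.29 = 35.51.
Equity: weight = 24.22/35.51 = 0.6821; cost = 11.78%.
Private placement notes: weight = 11.29/35.51 = 0.3179; after-tax cost = 7.89% × (1 − 32.8%) = 5.3021%.
WACC = 0.6821 × 11.7800% + 0.3179 × 5.3021% = 9.7204%.
After the change:
Total capital V = 24.22 + 11.29 = 35.51.
Equity: weight = 24.22/35.51 = 0.6821; cost = 11.78%.
Private placement notes: weight = 11.29/35.51 = 0.3179; after-tax cost = 7.89% × (1 − 30%) = 5.5230%.
WACC = 0.6821 × 11.7800% + 0.3179 × 5.5230% = 9.7907%.
Change in WACC = 9.7907% − 9.7204% = 0.0702 pp.

+0.07 pp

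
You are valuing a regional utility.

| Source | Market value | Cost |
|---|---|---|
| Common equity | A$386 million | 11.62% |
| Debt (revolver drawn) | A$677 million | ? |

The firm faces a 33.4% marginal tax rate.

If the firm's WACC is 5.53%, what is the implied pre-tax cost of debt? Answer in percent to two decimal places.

Total capital V = 386 + 677 = 1063.
Equity weight = 386/1063 = 0.3631.
Revolver drawn weight = 677/1063 = 0.6369.
Equity contribution = 0.3631 × 11.62% = 4.2195%.
Remaining for debt = 5.53% − 4.2195% = 1.3105%.
Rd × (1 − 33.4%) × 0.6369 = 1.3105%  ⇒  Rd = 3.0897%.

3.09%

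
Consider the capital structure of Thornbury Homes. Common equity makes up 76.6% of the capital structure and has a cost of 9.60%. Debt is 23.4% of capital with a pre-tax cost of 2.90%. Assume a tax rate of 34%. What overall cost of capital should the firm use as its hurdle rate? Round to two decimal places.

7.80%

After-tax cost of debt = 2.9% × (1 − 34%) = 1.9140%.
WACC = 0.766 × 9.6000% + 0.234 × 1.9140% = 7.8015%.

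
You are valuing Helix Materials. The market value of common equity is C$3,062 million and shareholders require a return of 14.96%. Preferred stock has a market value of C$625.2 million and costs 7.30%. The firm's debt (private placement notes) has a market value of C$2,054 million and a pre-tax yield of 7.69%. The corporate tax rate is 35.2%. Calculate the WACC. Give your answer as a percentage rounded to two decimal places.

10.56%

Total capital V = 3062 + 625.2 + 2054 = 5741.2.
Equity: weight = 3062/5741.2 = 0.5333; cost = 14.96%.
Preferred: weight = 625.2/5741.2 = 0.1089; cost = 7.3%.
Private placement notes: weight = 2054/5741.2 = 0.3578; after-tax cost = 7.69% × (1 − 35.2%) = 4.9831%.
WACC = 0.5333 × 14.9600% + 0.1089 × 7.3000% + 0.3578 × 4.9831% = 10.5565%.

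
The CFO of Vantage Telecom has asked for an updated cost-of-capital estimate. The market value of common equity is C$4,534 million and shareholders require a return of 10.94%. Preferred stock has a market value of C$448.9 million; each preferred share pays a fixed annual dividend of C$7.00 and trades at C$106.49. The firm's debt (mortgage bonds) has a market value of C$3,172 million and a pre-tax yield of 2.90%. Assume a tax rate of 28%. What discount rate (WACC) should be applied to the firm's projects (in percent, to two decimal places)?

7.26%

Cost of preferred: Rp = 7.0 / 106.49 = 6.5734%.
Total capital V = 4534 + 448.9 + 3172 = 8154.9.
Equity: weight = 4534/8154.9 = 0.5560; cost = 10.94%.
Preferred: weight = 448.9/8154.9 = 0.0550; cost = 6.5734%.
Mortgage bonds: weight = 3172/8154.9 = 0.3890; after-tax cost = 2.9% × (1 − 28%) = 2.0880%.
WACC = 0.5560 × 10.9400% + 0.0550 × 6.5734% + 0.3890 × 2.0880% = 7.2565%.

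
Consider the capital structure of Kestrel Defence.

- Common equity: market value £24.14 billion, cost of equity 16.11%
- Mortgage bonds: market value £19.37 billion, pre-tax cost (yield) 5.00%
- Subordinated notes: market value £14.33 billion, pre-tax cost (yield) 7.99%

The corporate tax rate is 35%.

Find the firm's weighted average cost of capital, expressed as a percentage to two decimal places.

9.10%

Total capital V = 24.14 + 19.37 + 14.33 = 57.84.
Equity: weight = 24.14/57.84 = 0.4174; cost = 16.11%.
Mortgage bonds: weight = 19.37/57.84 = 0.3349; after-tax cost = 5% × (1 − 35%) = 3.2500%.
Subordinated notes: weight = 14.33/57.84 = 0.2478; after-tax cost = 7.99% × (1 − 35%) = 5.1935%.
WACC = 0.4174 × 16.1100% + 0.3349 × 3.2500% + 0.2478 × 5.1935% = 9.0987%.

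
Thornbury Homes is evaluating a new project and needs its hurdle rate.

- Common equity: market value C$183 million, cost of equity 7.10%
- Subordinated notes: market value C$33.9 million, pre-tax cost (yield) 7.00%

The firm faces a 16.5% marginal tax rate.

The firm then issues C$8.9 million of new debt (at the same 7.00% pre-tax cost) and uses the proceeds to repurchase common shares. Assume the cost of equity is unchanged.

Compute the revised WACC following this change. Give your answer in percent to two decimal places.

6.85%

After the change:
Total capital V = 174.1 + 42.8 = 216.9.
Equity: weight = 174.1/216.9 = 0.8027; cost = 7.1%.
Subordinated notes: weight = 42.8/216.9 = 0.1973; after-tax cost = 7% × (1 − 16.5%) = 5.8450%.
WACC = 0.8027 × 7.1000% + 0.1973 × 5.8450% = 6.8524%.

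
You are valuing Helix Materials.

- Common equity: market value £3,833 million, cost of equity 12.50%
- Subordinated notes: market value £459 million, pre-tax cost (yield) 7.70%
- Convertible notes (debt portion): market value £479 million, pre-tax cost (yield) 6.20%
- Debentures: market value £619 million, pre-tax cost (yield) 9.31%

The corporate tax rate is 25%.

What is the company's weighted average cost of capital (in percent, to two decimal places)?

10.60%

Total capital V = 3833 + 459 + 479 + 619 = 5390.
Equity: weight = 3833/5390 = 0.7111; cost = 12.5%.
Subordinated notes: weight = 459/5390 = 0.0852; after-tax cost = 7.7% × (1 − 25%) = 5.7750%.
Convertible notes (debt portion): weight = 479/5390 = 0.0889; after-tax cost = 6.2% × (1 − 25%) = 4.6500%.
Debentures: weight = 619/5390 = 0.1148; after-tax cost = 9.31% × (1 − 25%) = 6.9825%.
WACC = 0.7111 × 12.5000% + 0.0852 × 5.7750% + 0.0889 × 4.6500% + 0.1148 × 6.9825% = 10.5961%.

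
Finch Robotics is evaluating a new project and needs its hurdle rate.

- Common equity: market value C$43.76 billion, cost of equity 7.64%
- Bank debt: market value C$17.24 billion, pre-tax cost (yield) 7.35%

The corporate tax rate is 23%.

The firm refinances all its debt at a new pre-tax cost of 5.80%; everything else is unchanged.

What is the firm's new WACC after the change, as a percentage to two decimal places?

6.74%

After the change:
Total capital V = 43.76 + 17.24 = 61.
Equity: weight = 43.76/61 = 0.7174; cost = 7.64%.
Bank debt: weight = 17.24/61 = 0.2826; after-tax cost = 5.8% × (1 − 23%) = 4.4660%.
WACC = 0.7174 × 7.6400% + 0.2826 × 4.4660% = 6.7430%.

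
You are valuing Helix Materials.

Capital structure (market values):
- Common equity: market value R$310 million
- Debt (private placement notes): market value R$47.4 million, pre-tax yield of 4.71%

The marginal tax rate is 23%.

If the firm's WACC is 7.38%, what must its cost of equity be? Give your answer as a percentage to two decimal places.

7.95%

Total capital V = 310 + 47.4 = 357.4.
Equity weight = 310/357.4 = 0.8674.
Private placement notes weight = 47.4/357.4 = 0.1326.
Debt contribution = 0.1326 × 4.71% × (1 − 23%) = 0.4810%.
Required equity contribution = 7.38% − 0.4810% = 6.8990%.
Re = 6.8990% / 0.8674 = 7.9539%.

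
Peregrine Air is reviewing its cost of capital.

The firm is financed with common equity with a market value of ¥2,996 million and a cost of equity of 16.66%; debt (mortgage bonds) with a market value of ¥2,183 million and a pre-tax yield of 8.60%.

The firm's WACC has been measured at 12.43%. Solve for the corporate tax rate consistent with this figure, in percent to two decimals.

Total capital V = 2996 + 2183 = 5179.
Equity weight = 2996/5179 = 0.5785.
Mortgage bonds weight = 2183/5179 = 0.4215.
Equity contribution = 0.5785 × 16.66% = 9.6376%.
Debt contribution must be 12.43% − 9.6376% = 2.7924%.
0.4215 × 8.6% × (1 − T) = 2.7924%  ⇒  (1 − T) = 0.7703.
T = 22.9692%.

22.97%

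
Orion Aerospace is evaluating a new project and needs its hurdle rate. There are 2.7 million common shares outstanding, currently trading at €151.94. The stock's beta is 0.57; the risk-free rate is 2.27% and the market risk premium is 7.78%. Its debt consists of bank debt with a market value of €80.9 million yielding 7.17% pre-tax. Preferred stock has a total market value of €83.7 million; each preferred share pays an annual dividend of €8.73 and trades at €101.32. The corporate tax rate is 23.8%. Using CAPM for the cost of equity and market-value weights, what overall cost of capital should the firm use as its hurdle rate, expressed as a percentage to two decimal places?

Cost of equity via CAPM: Re = 2.27% + 0.57 × 7.78% = 6.7046%.
Cost of preferred: Rp = 8.73 / 101.32 = 8.6163%.
Market value of equity E = 151.94 × 2.7m = 410.238m.
Total capital V = 410.238 + 83.7 + 80.9 = 574.838.
Equity: weight = 410.238/574.838 = 0.7137; cost = 6.7046%.
Preferred: weight = 83.7/574.838 = 0.1456; cost = 8.6163%.
Bank debt: weight = 80.9/574.838 = 0.1407; after-tax cost = 7.17% × (1 − 23.8%) = 5.4635%.
WACC = 0.7137 × 6.7046% + 0.1456 × 8.6163% + 0.1407 × 5.4635% = 6.8083%.

6.81%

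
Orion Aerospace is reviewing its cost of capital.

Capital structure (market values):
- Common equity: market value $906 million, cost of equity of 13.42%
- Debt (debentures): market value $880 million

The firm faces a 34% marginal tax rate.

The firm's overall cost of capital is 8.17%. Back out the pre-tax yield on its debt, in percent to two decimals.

Total capital V = 906 + 880 = 1786.
Equity weight = 906/1786 = 0.5073.
Debentures weight = 880/1786 = 0.4927.
Equity contribution = 0.5073 × 13.42% = 6.8077%.
Remaining for debt = 8.17% − 6.8077% = 1.3623%.
Rd × (1 − 34%) × 0.4927 = 1.3623%  ⇒  Rd = 4.1892%.

4.19%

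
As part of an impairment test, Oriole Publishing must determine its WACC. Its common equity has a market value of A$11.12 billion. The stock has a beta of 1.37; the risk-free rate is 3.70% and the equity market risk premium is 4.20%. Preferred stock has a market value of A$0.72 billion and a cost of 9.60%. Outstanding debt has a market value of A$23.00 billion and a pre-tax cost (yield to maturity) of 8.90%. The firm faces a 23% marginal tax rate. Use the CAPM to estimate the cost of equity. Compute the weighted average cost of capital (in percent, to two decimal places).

Cost of equity via CAPM: Re = 3.7% + 1.37 × 4.2% = 9.4540%.
Total capital V = 11.12 + 0.72 + 23 = 34.84.
Equity: weight = 11.12/34.84 = 0.3192; cost = 9.454%.
Preferred: weight = 0.72/34.84 = 0.0207; cost = 9.6%.
Debt: weight = 23/34.84 = 0.6602; after-tax cost = 8.9% × (1 − 23%) = 6.8530%.
WACC = 0.3192 × 9.4540% + 0.0207 × 9.6000% + 0.6602 × 6.8530% = 7.7399%.

7.74%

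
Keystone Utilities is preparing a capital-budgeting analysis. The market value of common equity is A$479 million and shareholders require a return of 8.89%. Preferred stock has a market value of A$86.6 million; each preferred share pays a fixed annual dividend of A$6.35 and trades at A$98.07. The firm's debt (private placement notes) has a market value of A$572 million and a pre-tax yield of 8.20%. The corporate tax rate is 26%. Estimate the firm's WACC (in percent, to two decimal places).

Cost of preferred: Rp = 6.35 / 98.07 = 6.4750%.
Total capital V = 479 + 86.6 + 572 = 1137.6.
Equity: weight = 479/1137.6 = 0.4211; cost = 8.89%.
Preferred: weight = 86.6/1137.6 = 0.0761; cost = 6.475%.
Private placement notes: weight = 572/1137.6 = 0.5028; after-tax cost = 8.2% × (1 − 26%) = 6.0680%.
WACC = 0.4211 × 8.8900% + 0.0761 × 6.4750% + 0.5028 × 6.0680% = 7.2872%.

7.29%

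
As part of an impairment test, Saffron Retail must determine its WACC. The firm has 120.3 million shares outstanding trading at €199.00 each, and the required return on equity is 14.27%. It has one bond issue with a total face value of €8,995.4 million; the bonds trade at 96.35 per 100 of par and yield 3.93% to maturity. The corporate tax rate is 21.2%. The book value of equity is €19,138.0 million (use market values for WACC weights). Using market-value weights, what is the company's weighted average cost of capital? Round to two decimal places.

Market value of equity E = 199.0 × 120.3m = 23939.7m. Market value of debt D = 8995.4m × 96.35/100 = 8667.0679m.
Total capital V = 23939.7 + 8667.0679 = 32606.7679.
Equity: weight = 23939.7/32606.7679 = 0.7342; cost = 14.27%.
Bonds outstanding: weight = 8667.0679/32606.7679 = 0.2658; after-tax cost = 3.93% × (1 − 21.2%) = 3.0968%.
WACC = 0.7342 × 14.2700% + 0.2658 × 3.0968% = 11.3001%.

11.30%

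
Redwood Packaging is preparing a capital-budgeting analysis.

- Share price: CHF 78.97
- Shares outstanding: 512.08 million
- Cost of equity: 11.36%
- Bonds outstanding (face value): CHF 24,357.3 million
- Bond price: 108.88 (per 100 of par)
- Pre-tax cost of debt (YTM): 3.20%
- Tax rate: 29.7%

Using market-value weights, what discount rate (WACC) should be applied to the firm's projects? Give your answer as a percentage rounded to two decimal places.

Market value of equity E = 78.97 × 512.08m = 40438.9576m. Market value of debt D = 24357.3m × 108.88/100 = 26520.22824m.
Total capital V = 40438.9576 + 26520.22824 = 66959.18584.
Equity: weight = 40438.9576/66959.18584 = 0.6039; cost = 11.36%.
Bonds outstanding: weight = 26520.22824/66959.18584 = 0.3961; after-tax cost = 3.2% × (1 − 29.7%) = 2.2496%.
WACC = 0.6039 × 11.3600% + 0.3961 × 2.2496% = 7.7517%.

7.75%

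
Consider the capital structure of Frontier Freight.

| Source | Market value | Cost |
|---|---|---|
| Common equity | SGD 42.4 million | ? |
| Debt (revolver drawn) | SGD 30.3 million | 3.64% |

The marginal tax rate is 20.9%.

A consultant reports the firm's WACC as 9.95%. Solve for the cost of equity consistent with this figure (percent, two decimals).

Total capital V = 42.4 + 30.3 = 72.7.
Equity weight = 42.4/72.7 = 0.5832.
Revolver drawn weight = 30.3/72.7 = 0.4168.
Debt contribution = 0.4168 × 3.64% × (1 − 20.9%) = 1.2000%.
Required equity contribution = 9.95% − 1.2000% = 8.7500%.
Re = 8.7500% / 0.5832 = 15.0029%.

15.00%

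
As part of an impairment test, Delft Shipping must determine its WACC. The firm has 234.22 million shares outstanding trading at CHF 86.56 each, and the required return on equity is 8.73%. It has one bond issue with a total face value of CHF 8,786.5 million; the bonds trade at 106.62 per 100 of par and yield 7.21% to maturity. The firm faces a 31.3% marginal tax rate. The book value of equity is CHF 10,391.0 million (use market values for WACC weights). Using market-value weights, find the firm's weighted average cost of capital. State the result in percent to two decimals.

7.54%

Market value of equity E = 86.56 × 234.22m = 20274.0832m. Market value of debt D = 8786.5m × 106.62/100 = 9368.1663m.
Total capital V = 20274.0832 + 9368.1663 = 29642.2495.
Equity: weight = 20274.0832/29642.2495 = 0.6840; cost = 8.73%.
Bonds outstanding: weight = 9368.1663/29642.2495 = 0.3160; after-tax cost = 7.21% × (1 − 31.3%) = 4.9533%.
WACC = 0.6840 × 8.7300% + 0.3160 × 4.9533% = 7.5364%.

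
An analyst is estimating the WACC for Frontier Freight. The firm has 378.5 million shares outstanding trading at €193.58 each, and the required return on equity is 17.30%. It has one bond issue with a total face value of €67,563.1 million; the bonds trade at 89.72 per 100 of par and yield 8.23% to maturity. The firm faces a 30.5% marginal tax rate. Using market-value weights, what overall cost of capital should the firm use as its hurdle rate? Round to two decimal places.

12.06%

Market value of equity E = 193.58 × 378.5m = 73270.03m. Market value of debt D = 67563.1m × 89.72/100 = 60617.61332m.
Total capital V = 73270.03 + 60617.61332 = 133887.64332.
Equity: weight = 73270.03/133887.64332 = 0.5473; cost = 17.3%.
Bonds outstanding: weight = 60617.61332/133887.64332 = 0.4527; after-tax cost = 8.23% × (1 − 30.5%) = 5.7199%.
WACC = 0.5473 × 17.3000% + 0.4527 × 5.7199% = 12.0571%.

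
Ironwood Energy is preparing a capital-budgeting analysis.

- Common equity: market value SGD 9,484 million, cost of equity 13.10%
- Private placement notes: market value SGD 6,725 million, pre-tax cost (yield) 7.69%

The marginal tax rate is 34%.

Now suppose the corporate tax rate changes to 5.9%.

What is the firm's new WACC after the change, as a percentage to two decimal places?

10.67%

After the change:
Total capital V = 9484 + 6725 = 16209.
Equity: weight = 9484/16209 = 0.5851; cost = 13.1%.
Private placement notes: weight = 6725/16209 = 0.4149; after-tax cost = 7.69% × (1 − 5.9%) = 7.2363%.
WACC = 0.5851 × 13.1000% + 0.4149 × 7.2363% = 10.6672%.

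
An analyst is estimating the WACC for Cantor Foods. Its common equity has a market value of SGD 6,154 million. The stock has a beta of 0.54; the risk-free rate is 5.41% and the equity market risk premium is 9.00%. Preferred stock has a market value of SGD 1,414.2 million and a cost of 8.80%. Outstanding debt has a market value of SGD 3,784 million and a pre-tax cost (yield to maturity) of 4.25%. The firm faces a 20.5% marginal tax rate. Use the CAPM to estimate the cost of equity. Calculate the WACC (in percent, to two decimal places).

7.79%

Cost of equity via CAPM: Re = 5.41% + 0.54 × 9.0% = 10.2700%.
Total capital V = 6154 + 1414.2 + 3784 = 11352.2.
Equity: weight = 6154/11352.2 = 0.5421; cost = 10.27%.
Preferred: weight = 1414.2/11352.2 = 0.1246; cost = 8.8%.
Debt: weight = 3784/11352.2 = 0.3333; after-tax cost = 4.25% × (1 − 20.5%) = 3.3788%.
WACC = 0.5421 × 10.2700% + 0.1246 × 8.8000% + 0.3333 × 3.3788% = 7.7898%.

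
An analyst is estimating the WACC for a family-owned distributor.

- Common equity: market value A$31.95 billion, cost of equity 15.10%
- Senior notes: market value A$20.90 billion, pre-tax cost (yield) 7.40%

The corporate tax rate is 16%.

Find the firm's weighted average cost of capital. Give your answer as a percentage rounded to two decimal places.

11.59%

Total capital V = 31.95 + 20.9 = 52.85.
Equity: weight = 31.95/52.85 = 0.6045; cost = 15.1%.
Senior notes: weight = 20.9/52.85 = 0.3955; after-tax cost = 7.4% × (1 − 16%) = 6.2160%.
WACC = 0.6045 × 15.1000% + 0.3955 × 6.2160% = 11.5867%.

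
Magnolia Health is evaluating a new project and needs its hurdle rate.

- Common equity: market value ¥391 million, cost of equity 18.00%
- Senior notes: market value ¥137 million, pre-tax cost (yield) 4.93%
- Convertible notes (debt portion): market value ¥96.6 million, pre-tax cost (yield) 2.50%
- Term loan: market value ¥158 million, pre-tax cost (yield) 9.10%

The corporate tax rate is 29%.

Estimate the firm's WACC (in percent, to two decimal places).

11.13%

Total capital V = 391 + 137 + 96.6 + 158 = 782.6.
Equity: weight = 391/782.6 = 0.4996; cost = 18%.
Senior notes: weight = 137/782.6 = 0.1751; after-tax cost = 4.93% × (1 − 29%) = 3.5003%.
Convertible notes (debt portion): weight = 96.6/782.6 = 0.1234; after-tax cost = 2.5% × (1 − 29%) = 1.7750%.
Term loan: weight = 158/782.6 = 0.2019; after-tax cost = 9.1% × (1 − 29%) = 6.4610%.
WACC = 0.4996 × 18.0000% + 0.1751 × 3.5003% + 0.1234 × 1.7750% + 0.2019 × 6.4610% = 11.1294%.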